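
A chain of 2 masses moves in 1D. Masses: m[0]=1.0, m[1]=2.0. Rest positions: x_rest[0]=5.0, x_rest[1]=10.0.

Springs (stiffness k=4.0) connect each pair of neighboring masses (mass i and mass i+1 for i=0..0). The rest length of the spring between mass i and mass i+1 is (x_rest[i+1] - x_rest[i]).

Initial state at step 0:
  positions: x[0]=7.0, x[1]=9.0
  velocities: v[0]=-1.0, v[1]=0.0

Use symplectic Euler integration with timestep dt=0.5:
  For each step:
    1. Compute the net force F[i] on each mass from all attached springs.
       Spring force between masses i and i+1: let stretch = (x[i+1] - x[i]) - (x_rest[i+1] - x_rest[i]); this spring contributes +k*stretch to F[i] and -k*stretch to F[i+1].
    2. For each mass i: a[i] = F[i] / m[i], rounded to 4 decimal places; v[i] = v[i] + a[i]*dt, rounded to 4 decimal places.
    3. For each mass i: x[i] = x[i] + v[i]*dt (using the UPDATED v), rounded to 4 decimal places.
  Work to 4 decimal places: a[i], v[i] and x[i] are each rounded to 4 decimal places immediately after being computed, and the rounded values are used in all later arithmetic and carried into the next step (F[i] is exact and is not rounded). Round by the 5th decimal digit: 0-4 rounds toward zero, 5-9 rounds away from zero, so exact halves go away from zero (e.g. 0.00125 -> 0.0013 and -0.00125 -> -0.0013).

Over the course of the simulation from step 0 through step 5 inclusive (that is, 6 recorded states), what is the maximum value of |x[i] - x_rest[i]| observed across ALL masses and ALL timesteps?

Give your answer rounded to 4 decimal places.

Step 0: x=[7.0000 9.0000] v=[-1.0000 0.0000]
Step 1: x=[3.5000 10.5000] v=[-7.0000 3.0000]
Step 2: x=[2.0000 11.0000] v=[-3.0000 1.0000]
Step 3: x=[4.5000 9.5000] v=[5.0000 -3.0000]
Step 4: x=[7.0000 8.0000] v=[5.0000 -3.0000]
Step 5: x=[5.5000 8.5000] v=[-3.0000 1.0000]
Max displacement = 3.0000

Answer: 3.0000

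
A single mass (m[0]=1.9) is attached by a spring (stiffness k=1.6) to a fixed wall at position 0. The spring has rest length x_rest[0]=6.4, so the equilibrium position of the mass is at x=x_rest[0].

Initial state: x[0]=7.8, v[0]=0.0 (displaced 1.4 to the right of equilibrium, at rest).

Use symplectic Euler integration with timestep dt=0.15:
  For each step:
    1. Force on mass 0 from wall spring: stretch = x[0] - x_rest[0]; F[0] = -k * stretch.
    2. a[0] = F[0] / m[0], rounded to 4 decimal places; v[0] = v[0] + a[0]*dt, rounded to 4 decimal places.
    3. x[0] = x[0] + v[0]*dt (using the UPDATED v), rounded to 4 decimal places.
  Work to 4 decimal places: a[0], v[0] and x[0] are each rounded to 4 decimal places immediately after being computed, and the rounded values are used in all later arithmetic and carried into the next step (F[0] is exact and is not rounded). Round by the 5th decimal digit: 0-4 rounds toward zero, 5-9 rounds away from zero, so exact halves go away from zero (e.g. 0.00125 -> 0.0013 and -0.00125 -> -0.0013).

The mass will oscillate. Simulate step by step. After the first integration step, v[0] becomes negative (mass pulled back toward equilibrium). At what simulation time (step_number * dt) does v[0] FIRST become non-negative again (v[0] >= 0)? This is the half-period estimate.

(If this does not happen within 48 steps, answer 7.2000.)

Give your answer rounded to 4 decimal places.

Answer: 3.4500

Derivation:
Step 0: x=[7.8000] v=[0.0000]
Step 1: x=[7.7735] v=[-0.1768]
Step 2: x=[7.7210] v=[-0.3503]
Step 3: x=[7.6434] v=[-0.5172]
Step 4: x=[7.5423] v=[-0.6743]
Step 5: x=[7.4195] v=[-0.8186]
Step 6: x=[7.2774] v=[-0.9474]
Step 7: x=[7.1187] v=[-1.0582]
Step 8: x=[6.9464] v=[-1.1490]
Step 9: x=[6.7637] v=[-1.2180]
Step 10: x=[6.5741] v=[-1.2639]
Step 11: x=[6.3812] v=[-1.2859]
Step 12: x=[6.1887] v=[-1.2835]
Step 13: x=[6.0002] v=[-1.2568]
Step 14: x=[5.8193] v=[-1.2063]
Step 15: x=[5.6494] v=[-1.1330]
Step 16: x=[5.4937] v=[-1.0382]
Step 17: x=[5.3551] v=[-0.9237]
Step 18: x=[5.2363] v=[-0.7917]
Step 19: x=[5.1396] v=[-0.6447]
Step 20: x=[5.0668] v=[-0.4855]
Step 21: x=[5.0192] v=[-0.3171]
Step 22: x=[4.9978] v=[-0.1427]
Step 23: x=[5.0030] v=[0.0344]
First v>=0 after going negative at step 23, time=3.4500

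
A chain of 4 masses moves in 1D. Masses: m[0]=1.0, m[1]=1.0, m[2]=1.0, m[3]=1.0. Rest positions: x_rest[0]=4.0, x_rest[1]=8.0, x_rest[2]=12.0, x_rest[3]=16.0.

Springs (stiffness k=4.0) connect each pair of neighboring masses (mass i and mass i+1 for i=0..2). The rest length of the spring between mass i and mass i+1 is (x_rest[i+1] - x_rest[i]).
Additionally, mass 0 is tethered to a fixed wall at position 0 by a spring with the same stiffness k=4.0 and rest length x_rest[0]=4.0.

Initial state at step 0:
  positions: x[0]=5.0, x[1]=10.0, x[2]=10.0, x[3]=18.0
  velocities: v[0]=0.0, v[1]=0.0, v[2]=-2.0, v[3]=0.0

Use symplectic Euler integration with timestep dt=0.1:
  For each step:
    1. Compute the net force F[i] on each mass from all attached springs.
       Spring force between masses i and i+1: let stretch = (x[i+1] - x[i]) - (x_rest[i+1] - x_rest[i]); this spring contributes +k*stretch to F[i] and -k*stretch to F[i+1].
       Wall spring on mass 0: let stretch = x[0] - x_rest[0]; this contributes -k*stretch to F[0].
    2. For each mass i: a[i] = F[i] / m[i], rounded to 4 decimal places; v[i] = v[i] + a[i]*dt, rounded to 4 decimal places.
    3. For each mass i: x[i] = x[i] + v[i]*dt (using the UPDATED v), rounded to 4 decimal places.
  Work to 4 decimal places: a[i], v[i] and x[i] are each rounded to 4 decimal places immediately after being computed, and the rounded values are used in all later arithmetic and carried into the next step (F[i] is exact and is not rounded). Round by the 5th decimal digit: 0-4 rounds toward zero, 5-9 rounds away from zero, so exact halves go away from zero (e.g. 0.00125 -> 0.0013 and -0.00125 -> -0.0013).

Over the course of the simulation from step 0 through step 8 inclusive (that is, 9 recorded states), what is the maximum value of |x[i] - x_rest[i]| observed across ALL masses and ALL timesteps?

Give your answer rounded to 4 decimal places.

Answer: 2.5107

Derivation:
Step 0: x=[5.0000 10.0000 10.0000 18.0000] v=[0.0000 0.0000 -2.0000 0.0000]
Step 1: x=[5.0000 9.8000 10.1200 17.8400] v=[0.0000 -2.0000 1.2000 -1.6000]
Step 2: x=[4.9920 9.4208 10.5360 17.5312] v=[-0.0800 -3.7920 4.1600 -3.0880]
Step 3: x=[4.9615 8.9091 11.1872 17.1026] v=[-0.3053 -5.1174 6.5120 -4.2861]
Step 4: x=[4.8904 8.3306 11.9839 16.5974] v=[-0.7109 -5.7852 7.9669 -5.0523]
Step 5: x=[4.7613 7.7606 12.8190 16.0676] v=[-1.2910 -5.7000 8.3510 -5.2977]
Step 6: x=[4.5617 7.2730 13.5817 15.5679] v=[-1.9958 -4.8764 7.6271 -4.9971]
Step 7: x=[4.2881 6.9293 14.1715 15.1487] v=[-2.7360 -3.4374 5.8981 -4.1916]
Step 8: x=[3.9486 6.7696 14.5107 14.8505] v=[-3.3948 -1.5970 3.3921 -2.9825]
Max displacement = 2.5107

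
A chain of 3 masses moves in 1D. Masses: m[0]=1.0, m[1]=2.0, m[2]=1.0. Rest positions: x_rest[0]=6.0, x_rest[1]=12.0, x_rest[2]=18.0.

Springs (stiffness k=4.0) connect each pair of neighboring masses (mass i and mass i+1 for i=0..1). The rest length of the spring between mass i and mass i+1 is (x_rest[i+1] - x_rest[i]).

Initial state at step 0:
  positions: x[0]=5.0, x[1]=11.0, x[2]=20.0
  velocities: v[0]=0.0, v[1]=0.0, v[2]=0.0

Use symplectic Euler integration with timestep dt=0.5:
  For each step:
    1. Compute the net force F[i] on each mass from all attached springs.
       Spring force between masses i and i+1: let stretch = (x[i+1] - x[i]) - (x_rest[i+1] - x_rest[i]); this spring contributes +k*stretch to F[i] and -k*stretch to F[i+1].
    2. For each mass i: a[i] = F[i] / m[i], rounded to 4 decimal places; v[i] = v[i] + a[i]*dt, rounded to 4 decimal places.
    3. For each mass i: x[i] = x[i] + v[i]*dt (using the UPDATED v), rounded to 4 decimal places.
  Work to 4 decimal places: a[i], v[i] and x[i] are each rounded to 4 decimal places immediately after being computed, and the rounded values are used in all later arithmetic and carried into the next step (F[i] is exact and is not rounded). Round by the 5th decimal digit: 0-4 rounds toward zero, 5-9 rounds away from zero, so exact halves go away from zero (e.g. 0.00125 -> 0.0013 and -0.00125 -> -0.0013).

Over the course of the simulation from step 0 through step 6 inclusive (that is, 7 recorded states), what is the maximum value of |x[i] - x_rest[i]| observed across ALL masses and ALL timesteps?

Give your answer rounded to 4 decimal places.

Answer: 2.5000

Derivation:
Step 0: x=[5.0000 11.0000 20.0000] v=[0.0000 0.0000 0.0000]
Step 1: x=[5.0000 12.5000 17.0000] v=[0.0000 3.0000 -6.0000]
Step 2: x=[6.5000 12.5000 15.5000] v=[3.0000 0.0000 -3.0000]
Step 3: x=[8.0000 11.0000 17.0000] v=[3.0000 -3.0000 3.0000]
Step 4: x=[6.5000 11.0000 18.5000] v=[-3.0000 0.0000 3.0000]
Step 5: x=[3.5000 12.5000 18.5000] v=[-6.0000 3.0000 0.0000]
Step 6: x=[3.5000 12.5000 18.5000] v=[0.0000 0.0000 0.0000]
Max displacement = 2.5000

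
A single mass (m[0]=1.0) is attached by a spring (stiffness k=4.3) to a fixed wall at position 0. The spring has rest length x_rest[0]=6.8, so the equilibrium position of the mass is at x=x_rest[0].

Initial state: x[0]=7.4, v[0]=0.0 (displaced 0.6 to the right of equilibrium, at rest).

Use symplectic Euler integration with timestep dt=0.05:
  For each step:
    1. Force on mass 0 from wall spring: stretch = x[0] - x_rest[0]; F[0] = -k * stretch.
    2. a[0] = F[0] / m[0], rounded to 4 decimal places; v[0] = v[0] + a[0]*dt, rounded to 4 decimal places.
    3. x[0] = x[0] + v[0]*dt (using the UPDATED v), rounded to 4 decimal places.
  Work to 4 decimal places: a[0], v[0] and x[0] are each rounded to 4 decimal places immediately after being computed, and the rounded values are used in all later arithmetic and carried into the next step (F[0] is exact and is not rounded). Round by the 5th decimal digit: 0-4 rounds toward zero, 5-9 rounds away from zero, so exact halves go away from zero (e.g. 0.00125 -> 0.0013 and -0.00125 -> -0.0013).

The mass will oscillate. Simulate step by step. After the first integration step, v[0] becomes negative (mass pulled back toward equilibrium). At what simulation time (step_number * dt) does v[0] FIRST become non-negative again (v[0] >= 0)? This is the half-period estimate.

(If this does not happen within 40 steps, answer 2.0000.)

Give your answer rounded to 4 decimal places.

Step 0: x=[7.4000] v=[0.0000]
Step 1: x=[7.3936] v=[-0.1290]
Step 2: x=[7.3808] v=[-0.2566]
Step 3: x=[7.3617] v=[-0.3815]
Step 4: x=[7.3366] v=[-0.5023]
Step 5: x=[7.3057] v=[-0.6177]
Step 6: x=[7.2694] v=[-0.7264]
Step 7: x=[7.2280] v=[-0.8273]
Step 8: x=[7.1820] v=[-0.9193]
Step 9: x=[7.1319] v=[-1.0014]
Step 10: x=[7.0783] v=[-1.0728]
Step 11: x=[7.0217] v=[-1.1326]
Step 12: x=[6.9627] v=[-1.1803]
Step 13: x=[6.9019] v=[-1.2153]
Step 14: x=[6.8400] v=[-1.2372]
Step 15: x=[6.7777] v=[-1.2458]
Step 16: x=[6.7157] v=[-1.2410]
Step 17: x=[6.6546] v=[-1.2229]
Step 18: x=[6.5950] v=[-1.1916]
Step 19: x=[6.5376] v=[-1.1475]
Step 20: x=[6.4830] v=[-1.0911]
Step 21: x=[6.4319] v=[-1.0229]
Step 22: x=[6.3847] v=[-0.9438]
Step 23: x=[6.3420] v=[-0.8545]
Step 24: x=[6.3042] v=[-0.7560]
Step 25: x=[6.2717] v=[-0.6494]
Step 26: x=[6.2449] v=[-0.5358]
Step 27: x=[6.2241] v=[-0.4165]
Step 28: x=[6.2095] v=[-0.2927]
Step 29: x=[6.2012] v=[-0.1657]
Step 30: x=[6.1994] v=[-0.0370]
Step 31: x=[6.2040] v=[0.0921]
First v>=0 after going negative at step 31, time=1.5500

Answer: 1.5500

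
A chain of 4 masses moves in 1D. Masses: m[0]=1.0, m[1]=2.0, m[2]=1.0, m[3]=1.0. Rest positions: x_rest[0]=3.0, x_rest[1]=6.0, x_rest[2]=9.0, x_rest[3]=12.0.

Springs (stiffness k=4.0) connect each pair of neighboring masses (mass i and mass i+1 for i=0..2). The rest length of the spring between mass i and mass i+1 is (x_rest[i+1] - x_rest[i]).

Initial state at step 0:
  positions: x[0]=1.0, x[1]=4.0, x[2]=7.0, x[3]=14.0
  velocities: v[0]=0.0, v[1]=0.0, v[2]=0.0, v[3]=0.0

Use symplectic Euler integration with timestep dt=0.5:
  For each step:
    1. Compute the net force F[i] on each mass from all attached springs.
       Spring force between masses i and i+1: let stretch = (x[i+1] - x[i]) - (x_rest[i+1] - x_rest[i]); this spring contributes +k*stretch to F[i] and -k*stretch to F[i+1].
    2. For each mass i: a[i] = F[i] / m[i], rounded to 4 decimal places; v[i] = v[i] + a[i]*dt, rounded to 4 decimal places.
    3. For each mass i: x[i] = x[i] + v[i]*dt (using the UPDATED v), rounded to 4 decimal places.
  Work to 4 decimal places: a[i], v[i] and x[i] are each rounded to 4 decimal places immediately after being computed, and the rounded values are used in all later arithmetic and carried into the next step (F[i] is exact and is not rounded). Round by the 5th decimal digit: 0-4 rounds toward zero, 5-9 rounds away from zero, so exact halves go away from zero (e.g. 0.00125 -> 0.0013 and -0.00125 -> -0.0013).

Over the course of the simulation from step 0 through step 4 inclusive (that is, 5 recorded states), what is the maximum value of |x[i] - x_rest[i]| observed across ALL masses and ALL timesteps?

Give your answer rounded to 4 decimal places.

Step 0: x=[1.0000 4.0000 7.0000 14.0000] v=[0.0000 0.0000 0.0000 0.0000]
Step 1: x=[1.0000 4.0000 11.0000 10.0000] v=[0.0000 0.0000 8.0000 -8.0000]
Step 2: x=[1.0000 6.0000 7.0000 10.0000] v=[0.0000 4.0000 -8.0000 0.0000]
Step 3: x=[3.0000 6.0000 5.0000 10.0000] v=[4.0000 0.0000 -4.0000 0.0000]
Step 4: x=[5.0000 4.0000 9.0000 8.0000] v=[4.0000 -4.0000 8.0000 -4.0000]
Max displacement = 4.0000

Answer: 4.0000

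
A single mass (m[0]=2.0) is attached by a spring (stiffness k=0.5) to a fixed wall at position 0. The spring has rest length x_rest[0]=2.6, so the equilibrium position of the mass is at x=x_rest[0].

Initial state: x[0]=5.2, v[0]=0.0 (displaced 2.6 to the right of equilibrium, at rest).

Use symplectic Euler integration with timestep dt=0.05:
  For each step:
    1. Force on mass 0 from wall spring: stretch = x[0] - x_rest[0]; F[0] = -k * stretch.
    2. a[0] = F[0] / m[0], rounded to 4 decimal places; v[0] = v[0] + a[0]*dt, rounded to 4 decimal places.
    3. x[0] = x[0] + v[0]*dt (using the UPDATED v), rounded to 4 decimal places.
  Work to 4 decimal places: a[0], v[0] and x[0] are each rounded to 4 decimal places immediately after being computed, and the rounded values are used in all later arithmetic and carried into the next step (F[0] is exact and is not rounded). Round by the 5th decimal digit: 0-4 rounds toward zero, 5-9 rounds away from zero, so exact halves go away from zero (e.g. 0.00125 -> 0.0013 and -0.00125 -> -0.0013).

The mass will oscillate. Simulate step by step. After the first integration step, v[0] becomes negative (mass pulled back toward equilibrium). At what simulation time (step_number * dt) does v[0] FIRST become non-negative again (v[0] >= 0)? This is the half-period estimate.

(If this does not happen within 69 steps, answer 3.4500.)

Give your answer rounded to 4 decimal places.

Step 0: x=[5.2000] v=[0.0000]
Step 1: x=[5.1984] v=[-0.0325]
Step 2: x=[5.1952] v=[-0.0650]
Step 3: x=[5.1903] v=[-0.0974]
Step 4: x=[5.1838] v=[-0.1298]
Step 5: x=[5.1757] v=[-0.1621]
Step 6: x=[5.1660] v=[-0.1943]
Step 7: x=[5.1547] v=[-0.2264]
Step 8: x=[5.1418] v=[-0.2583]
Step 9: x=[5.1273] v=[-0.2901]
Step 10: x=[5.1112] v=[-0.3217]
Step 11: x=[5.0935] v=[-0.3531]
Step 12: x=[5.0743] v=[-0.3843]
Step 13: x=[5.0535] v=[-0.4152]
Step 14: x=[5.0312] v=[-0.4459]
Step 15: x=[5.0074] v=[-0.4763]
Step 16: x=[4.9821] v=[-0.5064]
Step 17: x=[4.9553] v=[-0.5362]
Step 18: x=[4.9270] v=[-0.5656]
Step 19: x=[4.8973] v=[-0.5947]
Step 20: x=[4.8661] v=[-0.6234]
Step 21: x=[4.8335] v=[-0.6517]
Step 22: x=[4.7995] v=[-0.6796]
Step 23: x=[4.7641] v=[-0.7071]
Step 24: x=[4.7274] v=[-0.7342]
Step 25: x=[4.6894] v=[-0.7608]
Step 26: x=[4.6501] v=[-0.7869]
Step 27: x=[4.6095] v=[-0.8125]
Step 28: x=[4.5676] v=[-0.8376]
Step 29: x=[4.5245] v=[-0.8622]
Step 30: x=[4.4802] v=[-0.8863]
Step 31: x=[4.4347] v=[-0.9098]
Step 32: x=[4.3881] v=[-0.9327]
Step 33: x=[4.3403] v=[-0.9551]
Step 34: x=[4.2915] v=[-0.9769]
Step 35: x=[4.2416] v=[-0.9980]
Step 36: x=[4.1907] v=[-1.0185]
Step 37: x=[4.1388] v=[-1.0384]
Step 38: x=[4.0859] v=[-1.0576]
Step 39: x=[4.0321] v=[-1.0762]
Step 40: x=[3.9774] v=[-1.0941]
Step 41: x=[3.9218] v=[-1.1113]
Step 42: x=[3.8654] v=[-1.1278]
Step 43: x=[3.8082] v=[-1.1436]
Step 44: x=[3.7503] v=[-1.1587]
Step 45: x=[3.6916] v=[-1.1731]
Step 46: x=[3.6323] v=[-1.1867]
Step 47: x=[3.5723] v=[-1.1996]
Step 48: x=[3.5117] v=[-1.2118]
Step 49: x=[3.4505] v=[-1.2232]
Step 50: x=[3.3888] v=[-1.2338]
Step 51: x=[3.3266] v=[-1.2437]
Step 52: x=[3.2640] v=[-1.2528]
Step 53: x=[3.2009] v=[-1.2611]
Step 54: x=[3.1375] v=[-1.2686]
Step 55: x=[3.0737] v=[-1.2753]
Step 56: x=[3.0096] v=[-1.2812]
Step 57: x=[2.9453] v=[-1.2863]
Step 58: x=[2.8808] v=[-1.2906]
Step 59: x=[2.8161] v=[-1.2941]
Step 60: x=[2.7513] v=[-1.2968]
Step 61: x=[2.6864] v=[-1.2987]
Step 62: x=[2.6214] v=[-1.2998]
Step 63: x=[2.5564] v=[-1.3001]
Step 64: x=[2.4914] v=[-1.2996]
Step 65: x=[2.4265] v=[-1.2982]
Step 66: x=[2.3617] v=[-1.2960]
Step 67: x=[2.2971] v=[-1.2930]
Step 68: x=[2.2326] v=[-1.2892]
Step 69: x=[2.1684] v=[-1.2846]
v[0] did not become non-negative within 69 steps; using fallback time=3.4500

Answer: 3.4500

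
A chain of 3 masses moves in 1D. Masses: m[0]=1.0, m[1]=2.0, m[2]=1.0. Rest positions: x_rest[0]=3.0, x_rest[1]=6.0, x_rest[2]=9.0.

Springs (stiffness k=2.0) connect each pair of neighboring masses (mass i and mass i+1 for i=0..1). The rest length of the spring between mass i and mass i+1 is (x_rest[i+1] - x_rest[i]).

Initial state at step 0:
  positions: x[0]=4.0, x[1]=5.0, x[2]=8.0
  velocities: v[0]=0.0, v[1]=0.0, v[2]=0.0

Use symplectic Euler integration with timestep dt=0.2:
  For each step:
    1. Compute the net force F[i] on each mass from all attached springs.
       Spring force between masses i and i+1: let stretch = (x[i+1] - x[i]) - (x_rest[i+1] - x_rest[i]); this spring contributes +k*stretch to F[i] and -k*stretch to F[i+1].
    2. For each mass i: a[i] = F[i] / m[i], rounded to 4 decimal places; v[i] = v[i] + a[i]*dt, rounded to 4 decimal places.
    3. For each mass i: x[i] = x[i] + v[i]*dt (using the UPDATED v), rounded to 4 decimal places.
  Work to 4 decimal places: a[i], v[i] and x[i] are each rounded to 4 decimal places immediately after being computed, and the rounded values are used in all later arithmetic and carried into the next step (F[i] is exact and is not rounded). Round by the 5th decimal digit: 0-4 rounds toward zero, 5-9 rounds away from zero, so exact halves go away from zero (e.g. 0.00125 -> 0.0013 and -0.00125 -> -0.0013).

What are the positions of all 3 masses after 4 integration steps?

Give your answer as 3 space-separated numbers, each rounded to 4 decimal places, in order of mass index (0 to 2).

Answer: 2.6704 5.6220 8.0856

Derivation:
Step 0: x=[4.0000 5.0000 8.0000] v=[0.0000 0.0000 0.0000]
Step 1: x=[3.8400 5.0800 8.0000] v=[-0.8000 0.4000 0.0000]
Step 2: x=[3.5392 5.2272 8.0064] v=[-1.5040 0.7360 0.0320]
Step 3: x=[3.1334 5.4180 8.0305] v=[-2.0288 0.9542 0.1203]
Step 4: x=[2.6704 5.6220 8.0856] v=[-2.3150 1.0198 0.2753]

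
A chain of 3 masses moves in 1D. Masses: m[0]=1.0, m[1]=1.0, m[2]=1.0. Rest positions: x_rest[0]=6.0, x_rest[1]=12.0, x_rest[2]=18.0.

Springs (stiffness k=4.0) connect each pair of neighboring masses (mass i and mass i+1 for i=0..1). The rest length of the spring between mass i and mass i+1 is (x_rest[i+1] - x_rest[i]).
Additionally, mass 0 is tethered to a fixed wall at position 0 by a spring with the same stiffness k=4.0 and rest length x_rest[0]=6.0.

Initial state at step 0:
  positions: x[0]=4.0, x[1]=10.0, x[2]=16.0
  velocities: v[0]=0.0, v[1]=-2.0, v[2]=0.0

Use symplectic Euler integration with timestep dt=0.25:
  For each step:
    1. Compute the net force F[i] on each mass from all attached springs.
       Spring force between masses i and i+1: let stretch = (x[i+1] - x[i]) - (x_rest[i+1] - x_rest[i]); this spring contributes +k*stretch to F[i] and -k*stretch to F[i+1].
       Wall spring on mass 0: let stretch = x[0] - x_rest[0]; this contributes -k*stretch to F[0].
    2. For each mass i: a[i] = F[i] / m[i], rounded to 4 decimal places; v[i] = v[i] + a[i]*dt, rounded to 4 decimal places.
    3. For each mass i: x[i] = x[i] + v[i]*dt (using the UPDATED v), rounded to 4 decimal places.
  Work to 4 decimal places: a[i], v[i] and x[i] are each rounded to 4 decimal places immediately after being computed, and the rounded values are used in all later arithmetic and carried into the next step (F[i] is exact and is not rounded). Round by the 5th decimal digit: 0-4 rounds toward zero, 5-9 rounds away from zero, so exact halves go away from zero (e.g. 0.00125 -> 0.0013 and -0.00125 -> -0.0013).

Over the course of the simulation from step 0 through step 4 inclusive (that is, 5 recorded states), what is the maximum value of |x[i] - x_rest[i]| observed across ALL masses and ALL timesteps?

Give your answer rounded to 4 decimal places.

Answer: 2.6250

Derivation:
Step 0: x=[4.0000 10.0000 16.0000] v=[0.0000 -2.0000 0.0000]
Step 1: x=[4.5000 9.5000 16.0000] v=[2.0000 -2.0000 0.0000]
Step 2: x=[5.1250 9.3750 15.8750] v=[2.5000 -0.5000 -0.5000]
Step 3: x=[5.5313 9.8125 15.6250] v=[1.6250 1.7500 -1.0000]
Step 4: x=[5.6250 10.6328 15.4219] v=[0.3749 3.2813 -0.8125]
Max displacement = 2.6250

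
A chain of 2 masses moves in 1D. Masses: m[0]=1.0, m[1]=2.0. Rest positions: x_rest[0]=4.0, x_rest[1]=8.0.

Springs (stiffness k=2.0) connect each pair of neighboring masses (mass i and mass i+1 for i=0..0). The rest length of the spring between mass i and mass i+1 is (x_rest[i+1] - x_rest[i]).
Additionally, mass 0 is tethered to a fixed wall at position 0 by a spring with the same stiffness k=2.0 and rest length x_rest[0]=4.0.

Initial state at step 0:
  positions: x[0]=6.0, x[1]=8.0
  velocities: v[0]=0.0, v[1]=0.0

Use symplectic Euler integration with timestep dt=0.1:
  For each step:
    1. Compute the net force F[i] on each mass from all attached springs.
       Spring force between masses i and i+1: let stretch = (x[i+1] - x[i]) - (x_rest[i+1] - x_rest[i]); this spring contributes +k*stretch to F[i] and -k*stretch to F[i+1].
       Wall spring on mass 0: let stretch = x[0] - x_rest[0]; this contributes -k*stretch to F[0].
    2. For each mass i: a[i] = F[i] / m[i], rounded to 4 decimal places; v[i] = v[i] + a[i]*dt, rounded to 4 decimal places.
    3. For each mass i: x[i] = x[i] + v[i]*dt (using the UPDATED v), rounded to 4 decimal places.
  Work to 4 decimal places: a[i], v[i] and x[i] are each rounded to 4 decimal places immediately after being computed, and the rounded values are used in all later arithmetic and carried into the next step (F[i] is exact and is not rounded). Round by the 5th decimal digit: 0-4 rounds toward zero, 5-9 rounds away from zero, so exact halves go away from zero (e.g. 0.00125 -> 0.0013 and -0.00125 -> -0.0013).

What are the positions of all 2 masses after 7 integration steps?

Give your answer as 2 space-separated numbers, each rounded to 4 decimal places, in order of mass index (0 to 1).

Step 0: x=[6.0000 8.0000] v=[0.0000 0.0000]
Step 1: x=[5.9200 8.0200] v=[-0.8000 0.2000]
Step 2: x=[5.7636 8.0590] v=[-1.5640 0.3900]
Step 3: x=[5.5378 8.1151] v=[-2.2576 0.5605]
Step 4: x=[5.2528 8.1854] v=[-2.8497 0.7028]
Step 5: x=[4.9214 8.2664] v=[-3.3137 0.8095]
Step 6: x=[4.5585 8.3539] v=[-3.6290 0.8750]
Step 7: x=[4.1803 8.4435] v=[-3.7816 0.8955]

Answer: 4.1803 8.4435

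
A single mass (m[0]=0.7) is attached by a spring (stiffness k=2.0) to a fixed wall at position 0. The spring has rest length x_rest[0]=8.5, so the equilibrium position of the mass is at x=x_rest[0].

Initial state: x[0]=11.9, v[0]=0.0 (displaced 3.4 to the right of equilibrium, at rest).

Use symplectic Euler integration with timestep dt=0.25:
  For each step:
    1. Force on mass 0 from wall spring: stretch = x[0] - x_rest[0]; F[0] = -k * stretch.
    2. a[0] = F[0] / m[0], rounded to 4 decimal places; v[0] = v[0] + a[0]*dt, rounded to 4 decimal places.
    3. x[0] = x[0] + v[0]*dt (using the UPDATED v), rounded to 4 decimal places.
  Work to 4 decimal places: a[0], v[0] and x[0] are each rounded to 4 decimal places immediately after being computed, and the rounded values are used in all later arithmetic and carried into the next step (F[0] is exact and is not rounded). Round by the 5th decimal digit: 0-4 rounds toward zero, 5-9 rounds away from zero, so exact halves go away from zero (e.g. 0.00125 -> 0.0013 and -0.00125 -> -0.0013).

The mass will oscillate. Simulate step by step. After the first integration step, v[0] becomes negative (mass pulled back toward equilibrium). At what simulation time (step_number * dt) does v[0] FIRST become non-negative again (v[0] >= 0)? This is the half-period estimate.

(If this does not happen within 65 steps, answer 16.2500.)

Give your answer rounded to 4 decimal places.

Answer: 2.0000

Derivation:
Step 0: x=[11.9000] v=[0.0000]
Step 1: x=[11.2929] v=[-2.4286]
Step 2: x=[10.1870] v=[-4.4235]
Step 3: x=[8.7799] v=[-5.6285]
Step 4: x=[7.3228] v=[-5.8284]
Step 5: x=[6.0759] v=[-4.9876]
Step 6: x=[5.2619] v=[-3.2561]
Step 7: x=[5.0261] v=[-0.9432]
Step 8: x=[5.4107] v=[1.5382]
First v>=0 after going negative at step 8, time=2.0000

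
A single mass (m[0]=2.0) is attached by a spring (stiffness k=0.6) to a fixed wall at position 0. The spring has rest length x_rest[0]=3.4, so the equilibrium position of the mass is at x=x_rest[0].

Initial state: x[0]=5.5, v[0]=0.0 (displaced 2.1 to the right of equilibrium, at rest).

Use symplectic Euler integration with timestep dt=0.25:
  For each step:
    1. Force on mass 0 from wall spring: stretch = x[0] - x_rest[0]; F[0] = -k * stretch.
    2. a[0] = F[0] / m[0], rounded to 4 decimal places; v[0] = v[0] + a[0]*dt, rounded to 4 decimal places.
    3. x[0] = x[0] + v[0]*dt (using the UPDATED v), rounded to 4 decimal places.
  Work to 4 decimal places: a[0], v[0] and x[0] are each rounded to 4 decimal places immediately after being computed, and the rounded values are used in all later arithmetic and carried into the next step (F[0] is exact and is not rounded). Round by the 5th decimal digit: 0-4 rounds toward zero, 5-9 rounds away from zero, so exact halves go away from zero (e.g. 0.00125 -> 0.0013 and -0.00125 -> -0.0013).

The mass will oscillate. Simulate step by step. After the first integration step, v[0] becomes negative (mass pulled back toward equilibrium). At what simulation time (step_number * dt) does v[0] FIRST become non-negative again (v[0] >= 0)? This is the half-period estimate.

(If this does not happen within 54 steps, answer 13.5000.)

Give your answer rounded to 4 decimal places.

Answer: 5.7500

Derivation:
Step 0: x=[5.5000] v=[0.0000]
Step 1: x=[5.4606] v=[-0.1575]
Step 2: x=[5.3826] v=[-0.3121]
Step 3: x=[5.2674] v=[-0.4608]
Step 4: x=[5.1172] v=[-0.6009]
Step 5: x=[4.9348] v=[-0.7297]
Step 6: x=[4.7236] v=[-0.8448]
Step 7: x=[4.4876] v=[-0.9441]
Step 8: x=[4.2312] v=[-1.0257]
Step 9: x=[3.9592] v=[-1.0881]
Step 10: x=[3.6767] v=[-1.1301]
Step 11: x=[3.3890] v=[-1.1509]
Step 12: x=[3.1015] v=[-1.1501]
Step 13: x=[2.8196] v=[-1.1277]
Step 14: x=[2.5486] v=[-1.0842]
Step 15: x=[2.2935] v=[-1.0204]
Step 16: x=[2.0592] v=[-0.9374]
Step 17: x=[1.8500] v=[-0.8369]
Step 18: x=[1.6698] v=[-0.7207]
Step 19: x=[1.5221] v=[-0.5909]
Step 20: x=[1.4096] v=[-0.4501]
Step 21: x=[1.3344] v=[-0.3008]
Step 22: x=[1.2979] v=[-0.1459]
Step 23: x=[1.3009] v=[0.0118]
First v>=0 after going negative at step 23, time=5.7500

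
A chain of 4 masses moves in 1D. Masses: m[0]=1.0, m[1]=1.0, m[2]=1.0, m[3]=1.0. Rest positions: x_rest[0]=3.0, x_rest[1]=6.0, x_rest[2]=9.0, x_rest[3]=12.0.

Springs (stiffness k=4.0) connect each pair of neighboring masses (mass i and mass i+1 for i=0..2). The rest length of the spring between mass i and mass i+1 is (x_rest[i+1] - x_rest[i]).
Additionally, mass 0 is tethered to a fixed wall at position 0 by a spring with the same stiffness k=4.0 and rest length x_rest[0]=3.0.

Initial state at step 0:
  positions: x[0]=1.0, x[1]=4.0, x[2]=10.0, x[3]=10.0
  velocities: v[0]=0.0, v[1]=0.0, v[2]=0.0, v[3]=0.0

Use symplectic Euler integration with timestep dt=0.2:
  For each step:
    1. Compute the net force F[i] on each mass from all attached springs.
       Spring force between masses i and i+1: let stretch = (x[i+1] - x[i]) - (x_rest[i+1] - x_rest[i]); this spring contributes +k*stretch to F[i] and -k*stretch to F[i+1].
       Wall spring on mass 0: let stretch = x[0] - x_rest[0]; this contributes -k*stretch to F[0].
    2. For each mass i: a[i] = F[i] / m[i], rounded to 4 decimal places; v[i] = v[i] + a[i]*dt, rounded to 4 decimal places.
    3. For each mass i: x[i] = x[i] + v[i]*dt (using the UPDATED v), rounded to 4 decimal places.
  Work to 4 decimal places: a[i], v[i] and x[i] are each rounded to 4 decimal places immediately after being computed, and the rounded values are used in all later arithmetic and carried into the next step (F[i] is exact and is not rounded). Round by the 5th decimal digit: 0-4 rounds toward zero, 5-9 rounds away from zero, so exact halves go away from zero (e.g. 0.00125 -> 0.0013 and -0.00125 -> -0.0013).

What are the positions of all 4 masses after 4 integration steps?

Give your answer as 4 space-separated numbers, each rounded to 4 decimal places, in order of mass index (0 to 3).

Step 0: x=[1.0000 4.0000 10.0000 10.0000] v=[0.0000 0.0000 0.0000 0.0000]
Step 1: x=[1.3200 4.4800 9.0400 10.4800] v=[1.6000 2.4000 -4.8000 2.4000]
Step 2: x=[1.9344 5.1840 7.5808 11.2096] v=[3.0720 3.5200 -7.2960 3.6480]
Step 3: x=[2.7592 5.7516 6.3187 11.8386] v=[4.1242 2.8378 -6.3104 3.1450]
Step 4: x=[3.6214 5.9311 5.8491 12.0644] v=[4.3108 0.8976 -2.3482 1.1291]

Answer: 3.6214 5.9311 5.8491 12.0644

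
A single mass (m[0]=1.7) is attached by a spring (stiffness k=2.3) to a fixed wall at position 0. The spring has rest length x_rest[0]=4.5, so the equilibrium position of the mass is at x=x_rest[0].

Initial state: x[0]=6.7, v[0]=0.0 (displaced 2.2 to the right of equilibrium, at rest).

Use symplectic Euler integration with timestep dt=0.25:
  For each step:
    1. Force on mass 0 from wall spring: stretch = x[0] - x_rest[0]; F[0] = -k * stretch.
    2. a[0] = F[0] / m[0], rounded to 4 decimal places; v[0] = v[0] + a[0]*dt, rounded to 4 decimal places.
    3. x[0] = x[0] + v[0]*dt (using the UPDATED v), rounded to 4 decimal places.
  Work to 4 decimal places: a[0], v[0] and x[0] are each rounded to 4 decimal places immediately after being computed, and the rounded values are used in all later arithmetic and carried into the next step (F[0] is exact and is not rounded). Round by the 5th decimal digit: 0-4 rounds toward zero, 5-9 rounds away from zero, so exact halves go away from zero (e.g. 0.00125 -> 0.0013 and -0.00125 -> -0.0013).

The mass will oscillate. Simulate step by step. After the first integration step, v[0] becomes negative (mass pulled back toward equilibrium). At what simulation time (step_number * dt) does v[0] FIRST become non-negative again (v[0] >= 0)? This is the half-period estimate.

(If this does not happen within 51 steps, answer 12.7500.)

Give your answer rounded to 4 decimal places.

Answer: 2.7500

Derivation:
Step 0: x=[6.7000] v=[0.0000]
Step 1: x=[6.5140] v=[-0.7441]
Step 2: x=[6.1577] v=[-1.4253]
Step 3: x=[5.6612] v=[-1.9860]
Step 4: x=[5.0665] v=[-2.3788]
Step 5: x=[4.4239] v=[-2.5704]
Step 6: x=[3.7877] v=[-2.5447]
Step 7: x=[3.2118] v=[-2.3038]
Step 8: x=[2.7448] v=[-1.8681]
Step 9: x=[2.4262] v=[-1.2744]
Step 10: x=[2.2830] v=[-0.5730]
Step 11: x=[2.3272] v=[0.1769]
First v>=0 after going negative at step 11, time=2.7500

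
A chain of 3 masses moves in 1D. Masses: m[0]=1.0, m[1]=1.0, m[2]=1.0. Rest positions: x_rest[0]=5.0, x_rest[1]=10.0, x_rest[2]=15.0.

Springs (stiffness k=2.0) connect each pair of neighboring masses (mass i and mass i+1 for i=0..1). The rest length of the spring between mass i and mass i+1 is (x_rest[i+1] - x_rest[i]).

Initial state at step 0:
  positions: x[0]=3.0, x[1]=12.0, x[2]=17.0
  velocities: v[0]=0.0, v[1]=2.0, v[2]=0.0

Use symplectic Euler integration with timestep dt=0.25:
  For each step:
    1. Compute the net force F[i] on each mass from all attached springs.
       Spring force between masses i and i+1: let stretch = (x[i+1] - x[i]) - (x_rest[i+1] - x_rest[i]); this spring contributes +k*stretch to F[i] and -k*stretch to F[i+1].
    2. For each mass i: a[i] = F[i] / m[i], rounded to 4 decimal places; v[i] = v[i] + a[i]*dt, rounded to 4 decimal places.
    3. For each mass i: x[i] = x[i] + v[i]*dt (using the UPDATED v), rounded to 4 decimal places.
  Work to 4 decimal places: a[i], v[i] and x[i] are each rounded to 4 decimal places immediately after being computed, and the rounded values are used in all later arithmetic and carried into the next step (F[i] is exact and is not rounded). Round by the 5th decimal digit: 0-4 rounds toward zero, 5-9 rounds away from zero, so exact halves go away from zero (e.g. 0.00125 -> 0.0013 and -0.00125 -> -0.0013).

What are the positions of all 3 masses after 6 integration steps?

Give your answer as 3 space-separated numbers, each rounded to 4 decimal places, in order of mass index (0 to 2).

Answer: 8.6290 10.4808 15.8902

Derivation:
Step 0: x=[3.0000 12.0000 17.0000] v=[0.0000 2.0000 0.0000]
Step 1: x=[3.5000 12.0000 17.0000] v=[2.0000 0.0000 0.0000]
Step 2: x=[4.4375 11.5625 17.0000] v=[3.7500 -1.7500 0.0000]
Step 3: x=[5.6406 10.9141 16.9453] v=[4.8125 -2.5938 -0.2188]
Step 4: x=[6.8779 10.3604 16.7617] v=[4.9493 -2.2150 -0.7344]
Step 5: x=[7.9256 10.1715 16.4029] v=[4.1906 -0.7556 -1.4351]
Step 6: x=[8.6290 10.4808 15.8902] v=[2.8136 1.2372 -2.0508]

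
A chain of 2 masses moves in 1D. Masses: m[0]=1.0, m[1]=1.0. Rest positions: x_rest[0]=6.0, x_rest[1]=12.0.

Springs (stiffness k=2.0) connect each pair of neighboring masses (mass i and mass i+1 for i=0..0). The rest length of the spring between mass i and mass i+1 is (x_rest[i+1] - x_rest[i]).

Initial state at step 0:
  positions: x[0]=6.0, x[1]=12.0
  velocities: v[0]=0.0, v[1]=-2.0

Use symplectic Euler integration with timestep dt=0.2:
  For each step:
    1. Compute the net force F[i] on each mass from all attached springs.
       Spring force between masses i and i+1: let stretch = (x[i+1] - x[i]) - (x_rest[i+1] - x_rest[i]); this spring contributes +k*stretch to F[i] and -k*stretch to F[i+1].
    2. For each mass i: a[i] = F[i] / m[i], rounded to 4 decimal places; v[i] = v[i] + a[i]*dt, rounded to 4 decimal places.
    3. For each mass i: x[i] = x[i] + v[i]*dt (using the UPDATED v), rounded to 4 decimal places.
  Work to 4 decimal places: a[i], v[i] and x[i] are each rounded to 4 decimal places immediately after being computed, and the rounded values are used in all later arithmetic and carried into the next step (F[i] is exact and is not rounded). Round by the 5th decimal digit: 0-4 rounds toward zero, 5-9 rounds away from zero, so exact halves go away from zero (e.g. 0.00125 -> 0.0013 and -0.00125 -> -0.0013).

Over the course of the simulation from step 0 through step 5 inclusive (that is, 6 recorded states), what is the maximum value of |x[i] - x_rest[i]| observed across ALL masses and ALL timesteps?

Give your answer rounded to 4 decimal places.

Answer: 1.4611

Derivation:
Step 0: x=[6.0000 12.0000] v=[0.0000 -2.0000]
Step 1: x=[6.0000 11.6000] v=[0.0000 -2.0000]
Step 2: x=[5.9680 11.2320] v=[-0.1600 -1.8400]
Step 3: x=[5.8771 10.9229] v=[-0.4544 -1.5456]
Step 4: x=[5.7099 10.6901] v=[-0.8361 -1.1639]
Step 5: x=[5.4611 10.5389] v=[-1.2440 -0.7560]
Max displacement = 1.4611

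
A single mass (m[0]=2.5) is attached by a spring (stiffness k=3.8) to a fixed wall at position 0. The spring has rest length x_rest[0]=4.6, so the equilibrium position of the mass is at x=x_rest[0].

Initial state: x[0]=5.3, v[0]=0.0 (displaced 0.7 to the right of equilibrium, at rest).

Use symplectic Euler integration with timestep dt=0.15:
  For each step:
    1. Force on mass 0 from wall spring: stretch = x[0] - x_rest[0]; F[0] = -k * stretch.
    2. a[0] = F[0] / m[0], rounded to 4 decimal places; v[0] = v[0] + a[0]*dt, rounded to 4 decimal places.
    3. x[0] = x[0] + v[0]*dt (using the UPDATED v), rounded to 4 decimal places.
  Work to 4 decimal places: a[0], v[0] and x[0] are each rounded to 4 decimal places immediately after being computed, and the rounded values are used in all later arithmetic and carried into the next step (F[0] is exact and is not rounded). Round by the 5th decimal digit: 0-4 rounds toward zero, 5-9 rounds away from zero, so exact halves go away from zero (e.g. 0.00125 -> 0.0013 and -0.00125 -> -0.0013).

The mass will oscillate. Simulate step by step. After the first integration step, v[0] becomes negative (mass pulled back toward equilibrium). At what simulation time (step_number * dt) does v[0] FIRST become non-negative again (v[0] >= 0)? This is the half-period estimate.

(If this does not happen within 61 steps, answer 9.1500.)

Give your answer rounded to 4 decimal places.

Answer: 2.5500

Derivation:
Step 0: x=[5.3000] v=[0.0000]
Step 1: x=[5.2761] v=[-0.1596]
Step 2: x=[5.2290] v=[-0.3138]
Step 3: x=[5.1604] v=[-0.4572]
Step 4: x=[5.0727] v=[-0.5850]
Step 5: x=[4.9688] v=[-0.6928]
Step 6: x=[4.8523] v=[-0.7769]
Step 7: x=[4.7271] v=[-0.8344]
Step 8: x=[4.5976] v=[-0.8634]
Step 9: x=[4.4682] v=[-0.8629]
Step 10: x=[4.3433] v=[-0.8329]
Step 11: x=[4.2271] v=[-0.7744]
Step 12: x=[4.1237] v=[-0.6894]
Step 13: x=[4.0366] v=[-0.5808]
Step 14: x=[3.9688] v=[-0.4523]
Step 15: x=[3.9225] v=[-0.3084]
Step 16: x=[3.8994] v=[-0.1539]
Step 17: x=[3.9003] v=[0.0058]
First v>=0 after going negative at step 17, time=2.5500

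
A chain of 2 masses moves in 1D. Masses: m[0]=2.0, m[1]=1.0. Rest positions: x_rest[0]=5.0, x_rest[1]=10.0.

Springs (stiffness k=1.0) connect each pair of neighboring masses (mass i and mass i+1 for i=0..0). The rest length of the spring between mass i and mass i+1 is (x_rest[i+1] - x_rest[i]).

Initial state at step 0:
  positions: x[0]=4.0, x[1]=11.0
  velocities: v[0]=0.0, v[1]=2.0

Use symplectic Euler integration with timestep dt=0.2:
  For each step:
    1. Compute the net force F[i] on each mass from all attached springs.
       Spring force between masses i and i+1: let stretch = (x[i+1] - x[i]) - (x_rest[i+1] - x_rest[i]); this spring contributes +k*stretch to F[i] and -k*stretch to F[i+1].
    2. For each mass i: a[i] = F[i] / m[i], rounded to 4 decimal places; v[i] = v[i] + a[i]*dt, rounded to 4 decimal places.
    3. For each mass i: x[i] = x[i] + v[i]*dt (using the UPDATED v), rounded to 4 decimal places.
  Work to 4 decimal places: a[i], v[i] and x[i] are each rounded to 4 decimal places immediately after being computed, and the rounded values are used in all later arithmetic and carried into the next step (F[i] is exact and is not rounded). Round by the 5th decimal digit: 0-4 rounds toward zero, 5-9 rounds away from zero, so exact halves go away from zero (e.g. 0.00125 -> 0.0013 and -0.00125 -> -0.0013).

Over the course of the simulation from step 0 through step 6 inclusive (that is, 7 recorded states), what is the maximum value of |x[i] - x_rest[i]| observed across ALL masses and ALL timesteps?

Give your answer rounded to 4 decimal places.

Step 0: x=[4.0000 11.0000] v=[0.0000 2.0000]
Step 1: x=[4.0400 11.3200] v=[0.2000 1.6000]
Step 2: x=[4.1256 11.5488] v=[0.4280 1.1440]
Step 3: x=[4.2597 11.6807] v=[0.6703 0.6594]
Step 4: x=[4.4422 11.7157] v=[0.9124 0.1752]
Step 5: x=[4.6702 11.6598] v=[1.1398 -0.2795]
Step 6: x=[4.9380 11.5243] v=[1.3388 -0.6774]
Max displacement = 1.7157

Answer: 1.7157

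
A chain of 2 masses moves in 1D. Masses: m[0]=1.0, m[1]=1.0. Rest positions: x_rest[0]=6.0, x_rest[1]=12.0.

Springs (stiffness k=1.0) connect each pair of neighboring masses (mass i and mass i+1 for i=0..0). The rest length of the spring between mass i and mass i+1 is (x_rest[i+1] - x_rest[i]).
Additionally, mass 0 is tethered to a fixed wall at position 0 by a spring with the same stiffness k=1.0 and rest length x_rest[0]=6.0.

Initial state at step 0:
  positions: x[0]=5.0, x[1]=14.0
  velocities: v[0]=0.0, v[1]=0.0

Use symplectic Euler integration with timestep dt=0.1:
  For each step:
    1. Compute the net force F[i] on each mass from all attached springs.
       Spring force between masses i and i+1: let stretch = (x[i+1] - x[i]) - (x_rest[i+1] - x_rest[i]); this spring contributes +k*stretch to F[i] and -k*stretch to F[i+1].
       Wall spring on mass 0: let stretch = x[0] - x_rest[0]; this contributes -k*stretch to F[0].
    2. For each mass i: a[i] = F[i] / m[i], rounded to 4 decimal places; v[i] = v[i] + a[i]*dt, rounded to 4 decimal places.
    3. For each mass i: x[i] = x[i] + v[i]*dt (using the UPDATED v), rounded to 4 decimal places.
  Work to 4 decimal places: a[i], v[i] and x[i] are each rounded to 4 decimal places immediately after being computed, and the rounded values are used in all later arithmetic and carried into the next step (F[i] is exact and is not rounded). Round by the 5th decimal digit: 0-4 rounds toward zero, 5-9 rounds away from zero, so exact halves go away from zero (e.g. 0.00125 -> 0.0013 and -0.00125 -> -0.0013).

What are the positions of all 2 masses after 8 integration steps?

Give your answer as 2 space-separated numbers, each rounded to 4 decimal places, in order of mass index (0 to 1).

Step 0: x=[5.0000 14.0000] v=[0.0000 0.0000]
Step 1: x=[5.0400 13.9700] v=[0.4000 -0.3000]
Step 2: x=[5.1189 13.9107] v=[0.7890 -0.5930]
Step 3: x=[5.2345 13.8235] v=[1.1563 -0.8722]
Step 4: x=[5.3837 13.7104] v=[1.4918 -1.1311]
Step 5: x=[5.5623 13.5740] v=[1.7861 -1.3638]
Step 6: x=[5.7654 13.4175] v=[2.0310 -1.5650]
Step 7: x=[5.9874 13.2445] v=[2.2197 -1.7302]
Step 8: x=[6.2221 13.0589] v=[2.3467 -1.8559]

Answer: 6.2221 13.0589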